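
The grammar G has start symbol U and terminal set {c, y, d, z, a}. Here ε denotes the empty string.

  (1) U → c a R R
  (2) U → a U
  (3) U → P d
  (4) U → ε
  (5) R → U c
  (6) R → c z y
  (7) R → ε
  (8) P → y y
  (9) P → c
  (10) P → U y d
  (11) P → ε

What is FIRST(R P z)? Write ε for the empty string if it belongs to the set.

{a, c, d, y, z}

FIRST(U): from U→c a R R we get {c}; from U→a U we get {a}; from U→P d we get {a, c, d, y}; from U→ε we get {ε}. So FIRST(U) = {ε, a, c, d, y}.
FIRST(R): from R→U c we get {a, c, d, y}; from R→c z y we get {c}; from R→ε we get {ε}. So FIRST(R) = {ε, a, c, d, y}.
FIRST(P): from P→y y we get {y}; from P→c we get {c}; from P→U y d we get {a, c, d, y}; from P→ε we get {ε}. So FIRST(P) = {ε, a, c, d, y}.
FIRST(R P z): take FIRST of each symbol in turn, carrying on past any symbol whose FIRST contains ε; result {a, c, d, y, z}.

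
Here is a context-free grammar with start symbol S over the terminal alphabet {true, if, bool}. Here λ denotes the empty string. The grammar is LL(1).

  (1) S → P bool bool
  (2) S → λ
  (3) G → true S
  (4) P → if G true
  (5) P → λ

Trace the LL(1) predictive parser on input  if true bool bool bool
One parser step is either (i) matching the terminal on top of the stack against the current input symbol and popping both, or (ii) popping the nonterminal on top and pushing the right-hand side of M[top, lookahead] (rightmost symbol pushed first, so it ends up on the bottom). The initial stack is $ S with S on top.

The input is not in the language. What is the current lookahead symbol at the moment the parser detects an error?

bool

      Stack                         Input                     Action
   1  $ S                           if true bool bool bool $  expand S → P bool bool
   2  $ bool bool P                 if true bool bool bool $  expand P → if G true
   3  $ bool bool true G if         if true bool bool bool $  match if
   4  $ bool bool true G            true bool bool bool $     expand G → true S
   5  $ bool bool true S true       true bool bool bool $     match true
   6  $ bool bool true S            bool bool bool $          expand S → P bool bool
   7  $ bool bool true bool bool P  bool bool bool $          expand P → λ
   8  $ bool bool true bool bool    bool bool bool $          match bool
   9  $ bool bool true bool         bool bool $               match bool
  10  $ bool bool true              bool $                    error: top is terminal true but lookahead is bool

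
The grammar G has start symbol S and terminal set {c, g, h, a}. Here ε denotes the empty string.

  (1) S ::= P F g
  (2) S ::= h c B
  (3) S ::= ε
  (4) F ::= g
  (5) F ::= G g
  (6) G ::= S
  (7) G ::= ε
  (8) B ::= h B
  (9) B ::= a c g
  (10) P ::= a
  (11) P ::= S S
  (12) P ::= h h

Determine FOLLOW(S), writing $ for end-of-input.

FIRST(B): from B::=h B we get {h}; from B::=a c g we get {a}. So FIRST(B) = {a, h}.
FIRST(S): from S::=P F g we get {a, g, h}; from S::=h c B we get {h}; from S::=ε we get {ε}. So FIRST(S) = {ε, a, g, h}.
FIRST(G): from G::=S we get {ε, a, g, h}; from G::=ε we get {ε}. So FIRST(G) = {ε, a, g, h}.
FIRST(P): from P::=a we get {a}; from P::=S S we get {ε, a, g, h}; from P::=h h we get {h}. So FIRST(P) = {ε, a, g, h}.
FIRST(F): from F::=g we get {g}; from F::=G g we get {a, g, h}. So FIRST(F) = {a, g, h}.
FOLLOW(S) includes $ since S is the start symbol.
FOLLOW(F): in S::=P F g, F is followed by g with FIRST {g}. Thus FOLLOW(F) = {g}.
FOLLOW(G): in F::=G g, G is followed by g with FIRST {g}. Thus FOLLOW(G) = {g}.
FOLLOW(P): in S::=P F g, P is followed by F g with FIRST {a, g, h}. Thus FOLLOW(P) = {a, g, h}.
FOLLOW(S): in G::=S, the suffix after S is empty, so FOLLOW(S) ⊇ FOLLOW(G) = {g}; in P::=S S (occurrence 1), S is followed by S with FIRST {ε, a, g, h}; in P::=S S (occurrence 1), the suffix after S is nullable, so FOLLOW(S) ⊇ FOLLOW(P) = {a, g, h}; in P::=S S (occurrence 2), the suffix after S is empty, so FOLLOW(S) ⊇ FOLLOW(P) = {a, g, h}. Thus FOLLOW(S) = {$, a, g, h}.
FOLLOW(B): in S::=h c B, the suffix after B is empty, so FOLLOW(B) ⊇ FOLLOW(S) = {$, a, g, h}; in B::=h B, the suffix after B is empty (adds nothing new). Thus FOLLOW(B) = {$, a, g, h}.

{$, a, g, h}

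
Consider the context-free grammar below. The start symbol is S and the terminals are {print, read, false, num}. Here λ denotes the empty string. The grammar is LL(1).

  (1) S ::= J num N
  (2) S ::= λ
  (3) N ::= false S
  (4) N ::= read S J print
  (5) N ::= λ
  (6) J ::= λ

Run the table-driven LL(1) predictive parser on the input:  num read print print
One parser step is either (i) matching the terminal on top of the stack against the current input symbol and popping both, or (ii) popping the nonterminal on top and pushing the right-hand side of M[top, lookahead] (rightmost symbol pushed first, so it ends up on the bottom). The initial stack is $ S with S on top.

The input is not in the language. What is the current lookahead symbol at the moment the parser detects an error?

print

     Stack             Input                   Action
  1  $ S               num read print print $  expand S ::= J num N
  2  $ N num J         num read print print $  expand J ::= λ
  3  $ N num           num read print print $  match num
  4  $ N               read print print $      expand N ::= read S J print
  5  $ print J S read  read print print $      match read
  6  $ print J S       print print $           expand S ::= λ
  7  $ print J         print print $           expand J ::= λ
  8  $ print           print print $           match print
  9  $                 print $                 error: stack empty but input remains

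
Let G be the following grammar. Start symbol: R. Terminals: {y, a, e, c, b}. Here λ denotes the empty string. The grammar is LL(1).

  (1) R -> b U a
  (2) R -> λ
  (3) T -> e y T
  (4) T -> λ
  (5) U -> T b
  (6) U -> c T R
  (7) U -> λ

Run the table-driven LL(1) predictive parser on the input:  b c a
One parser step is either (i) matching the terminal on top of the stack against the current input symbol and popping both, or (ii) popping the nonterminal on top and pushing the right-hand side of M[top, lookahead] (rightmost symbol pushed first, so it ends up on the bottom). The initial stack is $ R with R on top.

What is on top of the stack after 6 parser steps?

step 1: stack=$ R  input=b c a $  — expand R -> b U a
step 2: stack=$ a U b  input=b c a $  — match b
step 3: stack=$ a U  input=c a $  — expand U -> c T R
step 4: stack=$ a R T c  input=c a $  — match c
step 5: stack=$ a R T  input=a $  — expand T -> λ
step 6: stack=$ a R  input=a $  — expand R -> λ
Stack after step 6: $ a (top = a).

a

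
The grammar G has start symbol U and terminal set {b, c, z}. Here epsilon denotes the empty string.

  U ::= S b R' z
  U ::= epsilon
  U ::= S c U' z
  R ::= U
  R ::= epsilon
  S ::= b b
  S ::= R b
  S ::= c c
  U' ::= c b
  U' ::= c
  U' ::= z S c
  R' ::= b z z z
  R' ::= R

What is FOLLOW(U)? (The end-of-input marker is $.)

FIRST(U') = {c, z}
FIRST(U) = {epsilon, b, c}  (via S b R' z, S c U' z)
FIRST(R) = {epsilon, b, c}  (via U)
FIRST(S) = {b, c}  (via R b)
FIRST(R') = {epsilon, b, c}  (via R)
FOLLOW(U) includes $ since U is the start symbol.
FOLLOW(S): in U::=S b R' z, S is followed by b R' z with FIRST {b}; in U::=S c U' z, S is followed by c U' z with FIRST {c}; in U'::=z S c, S is followed by c with FIRST {c}. Thus FOLLOW(S) = {b, c}.
FOLLOW(U'): in U::=S c U' z, U' is followed by z with FIRST {z}. Thus FOLLOW(U') = {z}.
FOLLOW(R'): in U::=S b R' z, R' is followed by z with FIRST {z}. Thus FOLLOW(R') = {z}.
FOLLOW(R): in S::=R b, R is followed by b with FIRST {b}; in R'::=R, the suffix after R is empty, so FOLLOW(R) ⊇ FOLLOW(R') = {z}. Thus FOLLOW(R) = {b, z}.
FOLLOW(U): in R::=U, the suffix after U is empty, so FOLLOW(U) ⊇ FOLLOW(R) = {b, z}. Thus FOLLOW(U) = {$, b, z}.

{$, b, z}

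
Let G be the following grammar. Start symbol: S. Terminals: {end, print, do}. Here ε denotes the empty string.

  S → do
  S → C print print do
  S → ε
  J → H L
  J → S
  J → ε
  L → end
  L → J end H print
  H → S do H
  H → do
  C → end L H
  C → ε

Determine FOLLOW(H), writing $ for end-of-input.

{do, end, print}

FIRST(C) = {ε, end}
FIRST(S) = {ε, do, end, print}  (via C print print do)
FIRST(H) = {do, end, print}  (via S do H)
FIRST(J) = {ε, do, end, print}  (via H L, S)
FIRST(L) = {do, end, print}  (via J end H print)
FOLLOW(S) includes $ since S is the start symbol.
FOLLOW(J): in L→J end H print, J is followed by end H print with FIRST {end}. Thus FOLLOW(J) = {end}.
FOLLOW(S): in J→S, the suffix after S is empty, so FOLLOW(S) ⊇ FOLLOW(J) = {end}; in H→S do H, S is followed by do H with FIRST {do}. Thus FOLLOW(S) = {$, do, end}.
FOLLOW(L): in J→H L, the suffix after L is empty, so FOLLOW(L) ⊇ FOLLOW(J) = {end}; in C→end L H, L is followed by H with FIRST {do, end, print}. Thus FOLLOW(L) = {do, end, print}.
FOLLOW(C): in S→C print print do, C is followed by print print do with FIRST {print}. Thus FOLLOW(C) = {print}.
FOLLOW(H): in J→H L, H is followed by L with FIRST {do, end, print}; in L→J end H print, H is followed by print with FIRST {print}; in H→S do H, the suffix after H is empty (adds nothing new); in C→end L H, the suffix after H is empty, so FOLLOW(H) ⊇ FOLLOW(C) = {print}. Thus FOLLOW(H) = {do, end, print}.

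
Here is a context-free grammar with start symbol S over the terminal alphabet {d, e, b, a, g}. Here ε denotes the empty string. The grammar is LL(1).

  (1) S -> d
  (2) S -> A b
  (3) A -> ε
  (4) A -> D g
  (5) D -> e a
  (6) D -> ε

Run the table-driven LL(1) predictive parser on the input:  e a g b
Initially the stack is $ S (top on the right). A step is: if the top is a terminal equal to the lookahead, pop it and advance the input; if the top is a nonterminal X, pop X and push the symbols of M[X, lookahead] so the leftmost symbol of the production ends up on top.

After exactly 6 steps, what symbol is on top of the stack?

     Stack      Input      Action
  1  $ S        e a g b $  expand S -> A b
  2  $ b A      e a g b $  expand A -> D g
  3  $ b g D    e a g b $  expand D -> e a
  4  $ b g a e  e a g b $  match e
  5  $ b g a    a g b $    match a
  6  $ b g      g b $      match g
Stack after step 6: $ b (top = b).

b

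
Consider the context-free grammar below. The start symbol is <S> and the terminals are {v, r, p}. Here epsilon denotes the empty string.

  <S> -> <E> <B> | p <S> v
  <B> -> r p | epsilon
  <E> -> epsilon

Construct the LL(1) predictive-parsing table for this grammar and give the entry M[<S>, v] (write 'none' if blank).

FIRST(<B>) = {epsilon, r}
FIRST(<E>) = {epsilon}
FIRST(<S>) = {epsilon, p, r}  (via <E> <B>)
FOLLOW(<S>) includes $ since <S> is the start symbol.
FOLLOW(<S>): in <S>->p <S> v, <S> is followed by v with FIRST {v}. Thus FOLLOW(<S>) = {$, v}.
For <S> -> <E> <B>: FIRST(<E> <B>) = {epsilon, r}, so it goes in M[<S>, t] for t ∈ {r}; since epsilon ∈ FIRST, also for every t ∈ FOLLOW(<S>) = {$, v}.
For <S> -> p <S> v: FIRST(p <S> v) = {p}, so it goes in M[<S>, t] for t ∈ {p}.

<S> -> <E> <B>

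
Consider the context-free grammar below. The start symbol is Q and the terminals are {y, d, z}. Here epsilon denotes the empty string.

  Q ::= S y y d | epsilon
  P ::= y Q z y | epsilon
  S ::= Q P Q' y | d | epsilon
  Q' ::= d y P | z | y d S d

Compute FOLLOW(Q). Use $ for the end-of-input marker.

FIRST(P) = {epsilon, y}
FIRST(Q') = {d, y, z}
FIRST(Q) = {epsilon, d, y, z}  (via S y y d)
FIRST(S) = {epsilon, d, y, z}  (via Q P Q' y)
FOLLOW(Q) includes $ since Q is the start symbol.
FOLLOW(Q): in P::=y Q z y, Q is followed by z y with FIRST {z}; in S::=Q P Q' y, Q is followed by P Q' y with FIRST {d, y, z}. Thus FOLLOW(Q) = {$, d, y, z}.
FOLLOW(S): in Q::=S y y d, S is followed by y y d with FIRST {y}; in Q'::=y d S d, S is followed by d with FIRST {d}. Thus FOLLOW(S) = {d, y}.
FOLLOW(Q'): in S::=Q P Q' y, Q' is followed by y with FIRST {y}. Thus FOLLOW(Q') = {y}.
FOLLOW(P): in S::=Q P Q' y, P is followed by Q' y with FIRST {d, y, z}; in Q'::=d y P, the suffix after P is empty, so FOLLOW(P) ⊇ FOLLOW(Q') = {y}. Thus FOLLOW(P) = {d, y, z}.

{$, d, y, z}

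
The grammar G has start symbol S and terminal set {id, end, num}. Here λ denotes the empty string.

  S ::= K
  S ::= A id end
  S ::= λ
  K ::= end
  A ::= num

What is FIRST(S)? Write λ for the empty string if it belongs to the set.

FIRST(K): from K::=end we get {end}. So FIRST(K) = {end}.
FIRST(A): from A::=num we get {num}. So FIRST(A) = {num}.
FIRST(S): from S::=K we get {end}; from S::=A id end we get {num}; from S::=λ we get {λ}. So FIRST(S) = {λ, end, num}.

{λ, end, num}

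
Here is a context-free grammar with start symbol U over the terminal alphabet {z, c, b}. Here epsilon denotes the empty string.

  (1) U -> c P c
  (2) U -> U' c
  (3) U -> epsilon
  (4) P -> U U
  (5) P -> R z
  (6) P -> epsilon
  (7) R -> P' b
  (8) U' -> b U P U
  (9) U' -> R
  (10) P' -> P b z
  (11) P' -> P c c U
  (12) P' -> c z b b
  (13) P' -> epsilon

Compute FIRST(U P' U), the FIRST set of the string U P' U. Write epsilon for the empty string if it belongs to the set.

FIRST(U) = {epsilon, b, c}  (via U' c)
FIRST(P) = {epsilon, b, c}  (via U U, R z)
FIRST(P') = {epsilon, b, c}  (via P b z, P c c U)
FIRST(R) = {b, c}  (via P' b)
FIRST(U') = {b, c}  (via R)
FIRST(U P' U): take FIRST of each symbol in turn, carrying on past any symbol whose FIRST contains epsilon; result {epsilon, b, c}.

{epsilon, b, c}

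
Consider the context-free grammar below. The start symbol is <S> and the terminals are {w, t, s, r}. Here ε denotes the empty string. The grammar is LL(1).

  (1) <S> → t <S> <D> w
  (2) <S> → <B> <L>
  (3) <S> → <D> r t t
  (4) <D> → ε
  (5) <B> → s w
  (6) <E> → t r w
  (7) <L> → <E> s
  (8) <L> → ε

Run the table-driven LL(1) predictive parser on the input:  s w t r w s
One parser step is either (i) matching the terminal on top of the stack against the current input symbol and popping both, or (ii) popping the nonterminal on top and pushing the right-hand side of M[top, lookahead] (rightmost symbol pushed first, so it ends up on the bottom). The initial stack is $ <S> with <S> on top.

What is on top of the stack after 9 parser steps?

step 1: stack=$ <S>  input=s w t r w s $  — expand <S> → <B> <L>
step 2: stack=$ <L> <B>  input=s w t r w s $  — expand <B> → s w
step 3: stack=$ <L> w s  input=s w t r w s $  — match s
step 4: stack=$ <L> w  input=w t r w s $  — match w
step 5: stack=$ <L>  input=t r w s $  — expand <L> → <E> s
step 6: stack=$ s <E>  input=t r w s $  — expand <E> → t r w
step 7: stack=$ s w r t  input=t r w s $  — match t
step 8: stack=$ s w r  input=r w s $  — match r
step 9: stack=$ s w  input=w s $  — match w
Stack after step 9: $ s (top = s).

s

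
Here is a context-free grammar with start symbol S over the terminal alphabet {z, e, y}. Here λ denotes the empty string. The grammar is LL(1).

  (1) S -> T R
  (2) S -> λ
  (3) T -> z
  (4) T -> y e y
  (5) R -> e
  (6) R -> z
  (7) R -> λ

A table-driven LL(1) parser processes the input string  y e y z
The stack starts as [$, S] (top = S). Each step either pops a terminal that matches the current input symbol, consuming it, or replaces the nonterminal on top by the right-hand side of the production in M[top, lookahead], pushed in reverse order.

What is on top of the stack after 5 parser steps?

R

     Stack      Input      Action
  1  $ S        y e y z $  expand S -> T R
  2  $ R T      y e y z $  expand T -> y e y
  3  $ R y e y  y e y z $  match y
  4  $ R y e    e y z $    match e
  5  $ R y      y z $      match y
Stack after step 5: $ R (top = R).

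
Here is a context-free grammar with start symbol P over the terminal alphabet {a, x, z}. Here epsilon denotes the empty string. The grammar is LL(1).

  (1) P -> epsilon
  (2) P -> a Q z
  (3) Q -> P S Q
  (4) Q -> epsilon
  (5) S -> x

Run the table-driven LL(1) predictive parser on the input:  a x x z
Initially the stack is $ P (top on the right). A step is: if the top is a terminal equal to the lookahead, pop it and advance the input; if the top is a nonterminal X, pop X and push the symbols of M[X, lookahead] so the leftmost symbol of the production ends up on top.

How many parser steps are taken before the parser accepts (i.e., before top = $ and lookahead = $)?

      Stack      Input      Action
   1  $ P        a x x z $  expand P -> a Q z
   2  $ z Q a    a x x z $  match a
   3  $ z Q      x x z $    expand Q -> P S Q
   4  $ z Q S P  x x z $    expand P -> epsilon
   5  $ z Q S    x x z $    expand S -> x
   6  $ z Q x    x x z $    match x
   7  $ z Q      x z $      expand Q -> P S Q
   8  $ z Q S P  x z $      expand P -> epsilon
   9  $ z Q S    x z $      expand S -> x
  10  $ z Q x    x z $      match x
  11  $ z Q      z $        expand Q -> epsilon
  12  $ z        z $        match z
Accept reached after 12 steps.

12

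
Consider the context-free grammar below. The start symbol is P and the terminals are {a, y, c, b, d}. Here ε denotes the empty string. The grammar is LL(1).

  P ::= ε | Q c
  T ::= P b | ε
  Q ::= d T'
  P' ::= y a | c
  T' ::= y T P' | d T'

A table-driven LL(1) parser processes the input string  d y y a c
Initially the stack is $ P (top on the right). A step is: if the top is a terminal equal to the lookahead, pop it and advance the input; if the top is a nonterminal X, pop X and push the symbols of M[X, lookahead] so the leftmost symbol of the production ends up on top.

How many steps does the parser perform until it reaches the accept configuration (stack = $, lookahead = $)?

      Stack       Input        Action
   1  $ P         d y y a c $  expand P ::= Q c
   2  $ c Q       d y y a c $  expand Q ::= d T'
   3  $ c T' d    d y y a c $  match d
   4  $ c T'      y y a c $    expand T' ::= y T P'
   5  $ c P' T y  y y a c $    match y
   6  $ c P' T    y a c $      expand T ::= ε
   7  $ c P'      y a c $      expand P' ::= y a
   8  $ c a y     y a c $      match y
   9  $ c a       a c $        match a
  10  $ c         c $          match c
Accept reached after 10 steps.

10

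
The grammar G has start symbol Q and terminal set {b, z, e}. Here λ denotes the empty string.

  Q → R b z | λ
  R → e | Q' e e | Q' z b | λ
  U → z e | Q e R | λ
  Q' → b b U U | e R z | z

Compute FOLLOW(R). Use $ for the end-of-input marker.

FIRST(Q') = {b, e, z}
FIRST(R) = {λ, b, e, z}  (via Q' e e, Q' z b)
FIRST(Q) = {λ, b, e, z}  (via R b z)
FIRST(U) = {λ, b, e, z}  (via Q e R)
FOLLOW(Q) includes $ since Q is the start symbol.
FOLLOW(Q): in U→Q e R, Q is followed by e R with FIRST {e}. Thus FOLLOW(Q) = {$, e}.
FOLLOW(Q'): in R→Q' e e, Q' is followed by e e with FIRST {e}; in R→Q' z b, Q' is followed by z b with FIRST {z}. Thus FOLLOW(Q') = {e, z}.
FOLLOW(U): in Q'→b b U U (occurrence 1), U is followed by U with FIRST {λ, b, e, z}; in Q'→b b U U (occurrence 1), the suffix after U is nullable, so FOLLOW(U) ⊇ FOLLOW(Q') = {e, z}; in Q'→b b U U (occurrence 2), the suffix after U is empty, so FOLLOW(U) ⊇ FOLLOW(Q') = {e, z}. Thus FOLLOW(U) = {b, e, z}.
FOLLOW(R): in Q→R b z, R is followed by b z with FIRST {b}; in U→Q e R, the suffix after R is empty, so FOLLOW(R) ⊇ FOLLOW(U) = {b, e, z}; in Q'→e R z, R is followed by z with FIRST {z}. Thus FOLLOW(R) = {b, e, z}.

{b, e, z}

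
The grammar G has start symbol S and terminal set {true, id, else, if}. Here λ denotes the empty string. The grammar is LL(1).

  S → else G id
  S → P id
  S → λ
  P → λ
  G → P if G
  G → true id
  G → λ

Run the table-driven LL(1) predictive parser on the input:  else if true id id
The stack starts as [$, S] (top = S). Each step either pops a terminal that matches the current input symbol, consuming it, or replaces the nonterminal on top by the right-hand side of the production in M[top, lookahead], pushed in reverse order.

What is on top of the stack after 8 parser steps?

id

step 1: stack=$ S  input=else if true id id $  — expand S → else G id
step 2: stack=$ id G else  input=else if true id id $  — match else
step 3: stack=$ id G  input=if true id id $  — expand G → P if G
step 4: stack=$ id G if P  input=if true id id $  — expand P → λ
step 5: stack=$ id G if  input=if true id id $  — match if
step 6: stack=$ id G  input=true id id $  — expand G → true id
step 7: stack=$ id id true  input=true id id $  — match true
step 8: stack=$ id id  input=id id $  — match id
Stack after step 8: $ id (top = id).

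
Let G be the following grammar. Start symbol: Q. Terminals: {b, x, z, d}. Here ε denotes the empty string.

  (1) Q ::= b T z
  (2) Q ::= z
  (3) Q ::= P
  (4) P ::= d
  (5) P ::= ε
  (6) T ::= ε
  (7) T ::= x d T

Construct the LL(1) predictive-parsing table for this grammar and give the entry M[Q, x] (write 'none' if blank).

none

FIRST(P) = {ε, d}
FIRST(T) = {ε, x}
FIRST(Q) = {ε, b, d, z}  (via P)
FOLLOW(Q) includes $ since Q is the start symbol.
FOLLOW(Q): Q appears on no right-hand side. Thus FOLLOW(Q) = {$}.
For Q ::= b T z: FIRST(b T z) = {b}, so it goes in M[Q, t] for t ∈ {b}.
For Q ::= z: FIRST(z) = {z}, so it goes in M[Q, t] for t ∈ {z}.
For Q ::= P: FIRST(P) = {ε, d}, so it goes in M[Q, t] for t ∈ {d}; since ε ∈ FIRST, also for every t ∈ FOLLOW(Q) = {$}.
None of these place a production in M[Q, x].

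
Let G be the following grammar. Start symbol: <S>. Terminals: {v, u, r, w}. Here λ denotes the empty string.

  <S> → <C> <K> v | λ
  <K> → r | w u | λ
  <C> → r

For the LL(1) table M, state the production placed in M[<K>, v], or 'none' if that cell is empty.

FIRST(<K>): from <K>→r we get {r}; from <K>→w u we get {w}; from <K>→λ we get {λ}. So FIRST(<K>) = {λ, r, w}.
FIRST(<C>): from <C>→r we get {r}. So FIRST(<C>) = {r}.
FIRST(<S>): from <S>→<C> <K> v we get {r}; from <S>→λ we get {λ}. So FIRST(<S>) = {λ, r}.
FOLLOW(<S>) includes $ since <S> is the start symbol.
FOLLOW(<K>): in <S>→<C> <K> v, <K> is followed by v with FIRST {v}. Thus FOLLOW(<K>) = {v}.
For <K> → r: FIRST(r) = {r}, so it goes in M[<K>, t] for t ∈ {r}.
For <K> → w u: FIRST(w u) = {w}, so it goes in M[<K>, t] for t ∈ {w}.
For <K> → λ: FIRST(λ) = {λ}, so it goes in M[<K>, t] for t ∈ {}; since λ ∈ FIRST, also for every t ∈ FOLLOW(<K>) = {v}.

<K> → λ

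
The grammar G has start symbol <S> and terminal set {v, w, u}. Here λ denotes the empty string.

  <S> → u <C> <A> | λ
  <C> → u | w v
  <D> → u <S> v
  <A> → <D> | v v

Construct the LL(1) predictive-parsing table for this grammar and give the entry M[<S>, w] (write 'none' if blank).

none

FIRST(<S>) = {λ, u}
FIRST(<C>) = {u, w}
FIRST(<D>) = {u}
FIRST(<A>) = {u, v}  (via <D>)
FOLLOW(<S>) includes $ since <S> is the start symbol.
FOLLOW(<S>): in <D>→u <S> v, <S> is followed by v with FIRST {v}. Thus FOLLOW(<S>) = {$, v}.
For <S> → u <C> <A>: FIRST(u <C> <A>) = {u}, so it goes in M[<S>, t] for t ∈ {u}.
For <S> → λ: FIRST(λ) = {λ}, so it goes in M[<S>, t] for t ∈ {}; since λ ∈ FIRST, also for every t ∈ FOLLOW(<S>) = {$, v}.
None of these place a production in M[<S>, w].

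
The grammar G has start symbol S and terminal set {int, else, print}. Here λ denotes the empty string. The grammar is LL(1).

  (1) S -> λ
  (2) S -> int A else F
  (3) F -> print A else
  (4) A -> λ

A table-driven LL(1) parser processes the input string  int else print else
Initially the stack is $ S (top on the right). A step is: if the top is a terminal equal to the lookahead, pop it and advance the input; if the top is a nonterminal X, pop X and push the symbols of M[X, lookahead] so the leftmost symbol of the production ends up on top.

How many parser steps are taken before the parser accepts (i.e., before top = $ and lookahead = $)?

     Stack           Input                  Action
  1  $ S             int else print else $  expand S -> int A else F
  2  $ F else A int  int else print else $  match int
  3  $ F else A      else print else $      expand A -> λ
  4  $ F else        else print else $      match else
  5  $ F             print else $           expand F -> print A else
  6  $ else A print  print else $           match print
  7  $ else A        else $                 expand A -> λ
  8  $ else          else $                 match else
Accept reached after 8 steps.

8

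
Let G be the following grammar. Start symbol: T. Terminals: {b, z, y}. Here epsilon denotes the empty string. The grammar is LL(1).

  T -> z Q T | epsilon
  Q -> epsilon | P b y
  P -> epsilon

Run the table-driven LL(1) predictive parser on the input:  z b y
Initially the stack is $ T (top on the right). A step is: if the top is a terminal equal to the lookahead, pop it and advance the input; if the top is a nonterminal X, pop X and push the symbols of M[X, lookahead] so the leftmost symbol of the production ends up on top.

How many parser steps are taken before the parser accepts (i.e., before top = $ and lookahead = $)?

7

     Stack      Input    Action
  1  $ T        z b y $  expand T -> z Q T
  2  $ T Q z    z b y $  match z
  3  $ T Q      b y $    expand Q -> P b y
  4  $ T y b P  b y $    expand P -> epsilon
  5  $ T y b    b y $    match b
  6  $ T y      y $      match y
  7  $ T        $        expand T -> epsilon
Accept reached after 7 steps.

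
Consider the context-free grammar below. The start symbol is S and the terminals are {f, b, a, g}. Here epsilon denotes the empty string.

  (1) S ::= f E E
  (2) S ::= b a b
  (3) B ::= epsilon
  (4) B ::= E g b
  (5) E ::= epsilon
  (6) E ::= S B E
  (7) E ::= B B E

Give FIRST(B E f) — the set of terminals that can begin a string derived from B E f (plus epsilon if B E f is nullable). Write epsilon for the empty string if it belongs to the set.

{b, f, g}

FIRST(S): from S::=f E E we get {f}; from S::=b a b we get {b}. So FIRST(S) = {b, f}.
FIRST(B): from B::=epsilon we get {epsilon}; from B::=E g b we get {b, f, g}. So FIRST(B) = {epsilon, b, f, g}.
FIRST(E): from E::=epsilon we get {epsilon}; from E::=S B E we get {b, f}; from E::=B B E we get {epsilon, b, f, g}. So FIRST(E) = {epsilon, b, f, g}.
FIRST(B E f): take FIRST of each symbol in turn, carrying on past any symbol whose FIRST contains epsilon; result {b, f, g}.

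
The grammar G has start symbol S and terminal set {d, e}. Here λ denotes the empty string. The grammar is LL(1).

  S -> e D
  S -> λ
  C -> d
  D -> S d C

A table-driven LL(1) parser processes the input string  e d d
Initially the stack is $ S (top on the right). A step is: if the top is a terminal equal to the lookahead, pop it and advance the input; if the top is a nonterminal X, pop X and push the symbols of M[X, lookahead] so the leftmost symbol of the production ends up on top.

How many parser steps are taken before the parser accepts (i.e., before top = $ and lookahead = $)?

7

     Stack    Input    Action
  1  $ S      e d d $  expand S -> e D
  2  $ D e    e d d $  match e
  3  $ D      d d $    expand D -> S d C
  4  $ C d S  d d $    expand S -> λ
  5  $ C d    d d $    match d
  6  $ C      d $      expand C -> d
  7  $ d      d $      match d
Accept reached after 7 steps.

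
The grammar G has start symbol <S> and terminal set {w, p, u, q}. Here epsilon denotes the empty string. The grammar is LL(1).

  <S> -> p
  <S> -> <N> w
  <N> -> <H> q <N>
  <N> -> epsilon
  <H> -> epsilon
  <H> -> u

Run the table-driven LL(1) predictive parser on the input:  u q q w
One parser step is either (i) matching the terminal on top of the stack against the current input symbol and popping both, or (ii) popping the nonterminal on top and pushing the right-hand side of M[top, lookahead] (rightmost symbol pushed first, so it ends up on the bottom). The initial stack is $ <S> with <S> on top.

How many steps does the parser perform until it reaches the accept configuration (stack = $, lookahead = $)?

10

step 1: stack=$ <S>  input=u q q w $  — expand <S> -> <N> w
step 2: stack=$ w <N>  input=u q q w $  — expand <N> -> <H> q <N>
step 3: stack=$ w <N> q <H>  input=u q q w $  — expand <H> -> u
step 4: stack=$ w <N> q u  input=u q q w $  — match u
step 5: stack=$ w <N> q  input=q q w $  — match q
step 6: stack=$ w <N>  input=q w $  — expand <N> -> <H> q <N>
step 7: stack=$ w <N> q <H>  input=q w $  — expand <H> -> epsilon
step 8: stack=$ w <N> q  input=q w $  — match q
step 9: stack=$ w <N>  input=w $  — expand <N> -> epsilon
step 10: stack=$ w  input=w $  — match w
Accept reached after 10 steps.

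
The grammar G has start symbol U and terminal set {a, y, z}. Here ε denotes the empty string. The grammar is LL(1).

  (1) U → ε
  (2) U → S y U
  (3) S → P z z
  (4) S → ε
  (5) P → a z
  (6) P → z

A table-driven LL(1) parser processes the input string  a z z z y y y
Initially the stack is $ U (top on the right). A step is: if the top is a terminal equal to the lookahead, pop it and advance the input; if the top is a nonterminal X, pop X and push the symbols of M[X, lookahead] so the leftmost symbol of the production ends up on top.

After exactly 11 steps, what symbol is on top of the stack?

U

      Stack          Input            Action
   1  $ U            a z z z y y y $  expand U → S y U
   2  $ U y S        a z z z y y y $  expand S → P z z
   3  $ U y z z P    a z z z y y y $  expand P → a z
   4  $ U y z z z a  a z z z y y y $  match a
   5  $ U y z z z    z z z y y y $    match z
   6  $ U y z z      z z y y y $      match z
   7  $ U y z        z y y y $        match z
   8  $ U y          y y y $          match y
   9  $ U            y y $            expand U → S y U
  10  $ U y S        y y $            expand S → ε
  11  $ U y          y y $            match y
Stack after step 11: $ U (top = U).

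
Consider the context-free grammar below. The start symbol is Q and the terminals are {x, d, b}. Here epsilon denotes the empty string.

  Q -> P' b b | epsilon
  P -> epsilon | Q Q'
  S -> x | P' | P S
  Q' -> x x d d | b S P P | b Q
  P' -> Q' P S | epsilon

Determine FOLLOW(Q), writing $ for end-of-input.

FIRST(Q') = {b, x}
FIRST(P') = {epsilon, b, x}  (via Q' P S)
FIRST(Q) = {epsilon, b, x}  (via P' b b)
FIRST(P) = {epsilon, b, x}  (via Q Q')
FIRST(S) = {epsilon, b, x}  (via P', P S)
FOLLOW(Q) includes $ since Q is the start symbol.
FOLLOW(Q): in P->Q Q', Q is followed by Q' with FIRST {b, x}; in Q'->b Q, the suffix after Q is empty, so FOLLOW(Q) ⊇ FOLLOW(Q') = {b, x}. Thus FOLLOW(Q) = {$, b, x}.
FOLLOW(P): in S->P S, P is followed by S with FIRST {epsilon, b, x}; in S->P S, the suffix after P is nullable, so FOLLOW(P) ⊇ FOLLOW(S) = {b, x}; in Q'->b S P P (occurrence 1), P is followed by P with FIRST {epsilon, b, x}; in Q'->b S P P (occurrence 1), the suffix after P is nullable, so FOLLOW(P) ⊇ FOLLOW(Q') = {b, x}; in Q'->b S P P (occurrence 2), the suffix after P is empty, so FOLLOW(P) ⊇ FOLLOW(Q') = {b, x}; in P'->Q' P S, P is followed by S with FIRST {epsilon, b, x}; in P'->Q' P S, the suffix after P is nullable, so FOLLOW(P) ⊇ FOLLOW(P') = {b, x}. Thus FOLLOW(P) = {b, x}.
FOLLOW(S): in S->P S, the suffix after S is empty (adds nothing new); in Q'->b S P P, S is followed by P P with FIRST {epsilon, b, x}; in Q'->b S P P, the suffix after S is nullable, so FOLLOW(S) ⊇ FOLLOW(Q') = {b, x}; in P'->Q' P S, the suffix after S is empty, so FOLLOW(S) ⊇ FOLLOW(P') = {b, x}. Thus FOLLOW(S) = {b, x}.
FOLLOW(P'): in Q->P' b b, P' is followed by b b with FIRST {b}; in S->P', the suffix after P' is empty, so FOLLOW(P') ⊇ FOLLOW(S) = {b, x}. Thus FOLLOW(P') = {b, x}.
FOLLOW(Q'): in P->Q Q', the suffix after Q' is empty, so FOLLOW(Q') ⊇ FOLLOW(P) = {b, x}; in P'->Q' P S, Q' is followed by P S with FIRST {epsilon, b, x}; in P'->Q' P S, the suffix after Q' is nullable, so FOLLOW(Q') ⊇ FOLLOW(P') = {b, x}. Thus FOLLOW(Q') = {b, x}.

{$, b, x}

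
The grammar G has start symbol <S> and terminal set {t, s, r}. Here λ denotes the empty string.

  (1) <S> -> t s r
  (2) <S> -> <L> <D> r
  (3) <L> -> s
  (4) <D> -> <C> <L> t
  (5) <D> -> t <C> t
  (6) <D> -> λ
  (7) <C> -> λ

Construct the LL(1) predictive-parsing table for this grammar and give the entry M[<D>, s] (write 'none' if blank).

<D> -> <C> <L> t

FIRST(<L>): from <L>->s we get {s}. So FIRST(<L>) = {s}.
FIRST(<C>): from <C>->λ we get {λ}. So FIRST(<C>) = {λ}.
FIRST(<S>): from <S>->t s r we get {t}; from <S>-><L> <D> r we get {s}. So FIRST(<S>) = {s, t}.
FIRST(<D>): from <D>-><C> <L> t we get {s}; from <D>->t <C> t we get {t}; from <D>->λ we get {λ}. So FIRST(<D>) = {λ, s, t}.
FOLLOW(<S>) includes $ since <S> is the start symbol.
FOLLOW(<D>): in <S>-><L> <D> r, <D> is followed by r with FIRST {r}. Thus FOLLOW(<D>) = {r}.
For <D> -> <C> <L> t: FIRST(<C> <L> t) = {s}, so it goes in M[<D>, t] for t ∈ {s}.
For <D> -> t <C> t: FIRST(t <C> t) = {t}, so it goes in M[<D>, t] for t ∈ {t}.
For <D> -> λ: FIRST(λ) = {λ}, so it goes in M[<D>, t] for t ∈ {}; since λ ∈ FIRST, also for every t ∈ FOLLOW(<D>) = {r}.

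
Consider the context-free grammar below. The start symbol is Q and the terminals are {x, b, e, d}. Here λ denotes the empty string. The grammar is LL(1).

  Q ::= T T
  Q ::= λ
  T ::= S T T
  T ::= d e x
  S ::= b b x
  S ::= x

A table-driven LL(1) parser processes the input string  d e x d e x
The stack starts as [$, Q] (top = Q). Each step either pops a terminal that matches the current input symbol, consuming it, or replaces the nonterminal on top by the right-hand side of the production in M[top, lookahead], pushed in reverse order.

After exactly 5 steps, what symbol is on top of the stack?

step 1: stack=$ Q  input=d e x d e x $  — expand Q ::= T T
step 2: stack=$ T T  input=d e x d e x $  — expand T ::= d e x
step 3: stack=$ T x e d  input=d e x d e x $  — match d
step 4: stack=$ T x e  input=e x d e x $  — match e
step 5: stack=$ T x  input=x d e x $  — match x
Stack after step 5: $ T (top = T).

T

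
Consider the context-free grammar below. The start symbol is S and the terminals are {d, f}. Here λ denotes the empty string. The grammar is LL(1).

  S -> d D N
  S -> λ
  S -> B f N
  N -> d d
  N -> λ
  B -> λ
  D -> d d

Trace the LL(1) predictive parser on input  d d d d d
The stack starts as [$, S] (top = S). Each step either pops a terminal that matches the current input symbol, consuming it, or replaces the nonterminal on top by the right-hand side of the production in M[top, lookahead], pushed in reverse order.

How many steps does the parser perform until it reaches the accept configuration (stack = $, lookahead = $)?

8

step 1: stack=$ S  input=d d d d d $  — expand S -> d D N
step 2: stack=$ N D d  input=d d d d d $  — match d
step 3: stack=$ N D  input=d d d d $  — expand D -> d d
step 4: stack=$ N d d  input=d d d d $  — match d
step 5: stack=$ N d  input=d d d $  — match d
step 6: stack=$ N  input=d d $  — expand N -> d d
step 7: stack=$ d d  input=d d $  — match d
step 8: stack=$ d  input=d $  — match d
Accept reached after 8 steps.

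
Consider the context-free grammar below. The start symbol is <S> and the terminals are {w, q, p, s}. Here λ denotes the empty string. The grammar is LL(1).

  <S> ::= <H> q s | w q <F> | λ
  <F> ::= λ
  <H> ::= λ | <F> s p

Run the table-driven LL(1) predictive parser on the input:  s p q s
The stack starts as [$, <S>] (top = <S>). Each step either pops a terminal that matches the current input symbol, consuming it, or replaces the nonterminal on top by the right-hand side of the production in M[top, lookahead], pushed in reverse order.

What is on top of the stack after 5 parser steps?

q

step 1: stack=$ <S>  input=s p q s $  — expand <S> ::= <H> q s
step 2: stack=$ s q <H>  input=s p q s $  — expand <H> ::= <F> s p
step 3: stack=$ s q p s <F>  input=s p q s $  — expand <F> ::= λ
step 4: stack=$ s q p s  input=s p q s $  — match s
step 5: stack=$ s q p  input=p q s $  — match p
Stack after step 5: $ s q (top = q).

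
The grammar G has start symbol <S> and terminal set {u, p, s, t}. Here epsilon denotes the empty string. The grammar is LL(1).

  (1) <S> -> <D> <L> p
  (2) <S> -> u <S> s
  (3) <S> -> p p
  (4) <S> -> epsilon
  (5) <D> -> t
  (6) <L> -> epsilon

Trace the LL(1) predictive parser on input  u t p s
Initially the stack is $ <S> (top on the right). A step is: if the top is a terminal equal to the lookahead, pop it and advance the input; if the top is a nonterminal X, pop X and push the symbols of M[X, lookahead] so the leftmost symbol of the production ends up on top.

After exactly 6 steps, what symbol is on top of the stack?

p

step 1: stack=$ <S>  input=u t p s $  — expand <S> -> u <S> s
step 2: stack=$ s <S> u  input=u t p s $  — match u
step 3: stack=$ s <S>  input=t p s $  — expand <S> -> <D> <L> p
step 4: stack=$ s p <L> <D>  input=t p s $  — expand <D> -> t
step 5: stack=$ s p <L> t  input=t p s $  — match t
step 6: stack=$ s p <L>  input=p s $  — expand <L> -> epsilon
Stack after step 6: $ s p (top = p).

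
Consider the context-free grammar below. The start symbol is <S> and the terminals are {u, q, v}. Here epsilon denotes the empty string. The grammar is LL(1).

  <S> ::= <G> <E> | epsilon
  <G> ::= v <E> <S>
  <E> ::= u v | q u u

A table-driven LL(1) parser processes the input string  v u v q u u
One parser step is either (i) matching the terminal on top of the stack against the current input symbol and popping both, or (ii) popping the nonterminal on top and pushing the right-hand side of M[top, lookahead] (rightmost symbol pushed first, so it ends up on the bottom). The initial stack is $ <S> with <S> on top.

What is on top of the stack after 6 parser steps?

     Stack            Input          Action
  1  $ <S>            v u v q u u $  expand <S> ::= <G> <E>
  2  $ <E> <G>        v u v q u u $  expand <G> ::= v <E> <S>
  3  $ <E> <S> <E> v  v u v q u u $  match v
  4  $ <E> <S> <E>    u v q u u $    expand <E> ::= u v
  5  $ <E> <S> v u    u v q u u $    match u
  6  $ <E> <S> v      v q u u $      match v
Stack after step 6: $ <E> <S> (top = <S>).

<S>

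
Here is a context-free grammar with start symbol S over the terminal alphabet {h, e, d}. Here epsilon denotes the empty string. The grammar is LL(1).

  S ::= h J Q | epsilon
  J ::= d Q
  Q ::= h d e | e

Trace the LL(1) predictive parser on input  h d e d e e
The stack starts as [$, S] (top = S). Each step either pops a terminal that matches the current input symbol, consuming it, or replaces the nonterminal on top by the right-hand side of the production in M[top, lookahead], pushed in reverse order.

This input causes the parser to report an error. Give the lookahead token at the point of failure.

d

step 1: stack=$ S  input=h d e d e e $  — expand S ::= h J Q
step 2: stack=$ Q J h  input=h d e d e e $  — match h
step 3: stack=$ Q J  input=d e d e e $  — expand J ::= d Q
step 4: stack=$ Q Q d  input=d e d e e $  — match d
step 5: stack=$ Q Q  input=e d e e $  — expand Q ::= e
step 6: stack=$ Q e  input=e d e e $  — match e
step 7: stack=$ Q  input=d e e $  — error: M[Q, d] is empty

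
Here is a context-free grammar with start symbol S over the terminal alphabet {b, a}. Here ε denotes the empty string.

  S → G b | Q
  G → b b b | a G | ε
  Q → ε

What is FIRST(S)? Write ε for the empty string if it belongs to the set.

{ε, a, b}

FIRST(G) = {ε, a, b}
FIRST(Q) = {ε}
FIRST(S) = {ε, a, b}  (via G b, Q)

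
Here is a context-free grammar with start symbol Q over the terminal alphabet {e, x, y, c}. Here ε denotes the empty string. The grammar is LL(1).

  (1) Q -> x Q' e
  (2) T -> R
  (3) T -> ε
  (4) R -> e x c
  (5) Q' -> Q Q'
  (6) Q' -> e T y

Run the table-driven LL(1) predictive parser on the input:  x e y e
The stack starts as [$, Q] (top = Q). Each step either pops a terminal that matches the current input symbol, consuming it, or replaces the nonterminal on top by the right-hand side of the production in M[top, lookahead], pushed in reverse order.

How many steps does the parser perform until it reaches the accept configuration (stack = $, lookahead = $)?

7

     Stack      Input      Action
  1  $ Q        x e y e $  expand Q -> x Q' e
  2  $ e Q' x   x e y e $  match x
  3  $ e Q'     e y e $    expand Q' -> e T y
  4  $ e y T e  e y e $    match e
  5  $ e y T    y e $      expand T -> ε
  6  $ e y      y e $      match y
  7  $ e        e $        match e
Accept reached after 7 steps.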